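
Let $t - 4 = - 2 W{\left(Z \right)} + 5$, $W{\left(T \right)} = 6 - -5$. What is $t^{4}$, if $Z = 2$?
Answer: $28561$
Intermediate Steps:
$W{\left(T \right)} = 11$ ($W{\left(T \right)} = 6 + 5 = 11$)
$t = -13$ ($t = 4 + \left(\left(-2\right) 11 + 5\right) = 4 + \left(-22 + 5\right) = 4 - 17 = -13$)
$t^{4} = \left(-13\right)^{4} = 28561$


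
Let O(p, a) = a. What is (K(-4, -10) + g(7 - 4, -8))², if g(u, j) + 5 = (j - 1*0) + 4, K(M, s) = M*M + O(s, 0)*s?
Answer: 49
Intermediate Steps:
K(M, s) = M² (K(M, s) = M*M + 0*s = M² + 0 = M²)
g(u, j) = -1 + j (g(u, j) = -5 + ((j - 1*0) + 4) = -5 + ((j + 0) + 4) = -5 + (j + 4) = -5 + (4 + j) = -1 + j)
(K(-4, -10) + g(7 - 4, -8))² = ((-4)² + (-1 - 8))² = (16 - 9)² = 7² = 49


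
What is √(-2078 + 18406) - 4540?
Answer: -4540 + 2*√4082 ≈ -4412.2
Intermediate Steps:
√(-2078 + 18406) - 4540 = √16328 - 4540 = 2*√4082 - 4540 = -4540 + 2*√4082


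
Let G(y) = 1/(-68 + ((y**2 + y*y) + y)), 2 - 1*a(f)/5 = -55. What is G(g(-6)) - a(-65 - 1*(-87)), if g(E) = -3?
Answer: -15106/53 ≈ -285.02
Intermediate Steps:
a(f) = 285 (a(f) = 10 - 5*(-55) = 10 + 275 = 285)
G(y) = 1/(-68 + y + 2*y**2) (G(y) = 1/(-68 + ((y**2 + y**2) + y)) = 1/(-68 + (2*y**2 + y)) = 1/(-68 + (y + 2*y**2)) = 1/(-68 + y + 2*y**2))
G(g(-6)) - a(-65 - 1*(-87)) = 1/(-68 - 3 + 2*(-3)**2) - 1*285 = 1/(-68 - 3 + 2*9) - 285 = 1/(-68 - 3 + 18) - 285 = 1/(-53) - 285 = -1/53 - 285 = -15106/53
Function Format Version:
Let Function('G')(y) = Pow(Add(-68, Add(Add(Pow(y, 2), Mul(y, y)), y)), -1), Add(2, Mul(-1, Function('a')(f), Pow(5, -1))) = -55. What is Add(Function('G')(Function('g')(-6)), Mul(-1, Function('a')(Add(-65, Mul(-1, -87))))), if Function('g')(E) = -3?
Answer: Rational(-15106, 53) ≈ -285.02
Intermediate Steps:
Function('a')(f) = 285 (Function('a')(f) = Add(10, Mul(-5, -55)) = Add(10, 275) = 285)
Function('G')(y) = Pow(Add(-68, y, Mul(2, Pow(y, 2))), -1) (Function('G')(y) = Pow(Add(-68, Add(Add(Pow(y, 2), Pow(y, 2)), y)), -1) = Pow(Add(-68, Add(Mul(2, Pow(y, 2)), y)), -1) = Pow(Add(-68, Add(y, Mul(2, Pow(y, 2)))), -1) = Pow(Add(-68, y, Mul(2, Pow(y, 2))), -1))
Add(Function('G')(Function('g')(-6)), Mul(-1, Function('a')(Add(-65, Mul(-1, -87))))) = Add(Pow(Add(-68, -3, Mul(2, Pow(-3, 2))), -1), Mul(-1, 285)) = Add(Pow(Add(-68, -3, Mul(2, 9)), -1), -285) = Add(Pow(Add(-68, -3, 18), -1), -285) = Add(Pow(-53, -1), -285) = Add(Rational(-1, 53), -285) = Rational(-15106, 53)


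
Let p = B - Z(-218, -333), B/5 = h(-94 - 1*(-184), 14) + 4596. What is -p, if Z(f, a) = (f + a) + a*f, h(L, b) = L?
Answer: 48613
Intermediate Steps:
Z(f, a) = a + f + a*f (Z(f, a) = (a + f) + a*f = a + f + a*f)
B = 23430 (B = 5*((-94 - 1*(-184)) + 4596) = 5*((-94 + 184) + 4596) = 5*(90 + 4596) = 5*4686 = 23430)
p = -48613 (p = 23430 - (-333 - 218 - 333*(-218)) = 23430 - (-333 - 218 + 72594) = 23430 - 1*72043 = 23430 - 72043 = -48613)
-p = -1*(-48613) = 48613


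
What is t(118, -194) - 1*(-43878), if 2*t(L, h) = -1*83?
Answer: 87673/2 ≈ 43837.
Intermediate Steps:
t(L, h) = -83/2 (t(L, h) = (-1*83)/2 = (½)*(-83) = -83/2)
t(118, -194) - 1*(-43878) = -83/2 - 1*(-43878) = -83/2 + 43878 = 87673/2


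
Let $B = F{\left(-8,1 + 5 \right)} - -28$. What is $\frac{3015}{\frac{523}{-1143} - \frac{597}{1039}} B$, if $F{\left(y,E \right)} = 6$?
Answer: $- \frac{3580544655}{36052} \approx -99316.0$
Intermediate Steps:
$B = 34$ ($B = 6 - -28 = 6 + 28 = 34$)
$\frac{3015}{\frac{523}{-1143} - \frac{597}{1039}} B = \frac{3015}{\frac{523}{-1143} - \frac{597}{1039}} \cdot 34 = \frac{3015}{523 \left(- \frac{1}{1143}\right) - \frac{597}{1039}} \cdot 34 = \frac{3015}{- \frac{523}{1143} - \frac{597}{1039}} \cdot 34 = \frac{3015}{- \frac{1225768}{1187577}} \cdot 34 = 3015 \left(- \frac{1187577}{1225768}\right) 34 = \left(- \frac{3580544655}{1225768}\right) 34 = - \frac{3580544655}{36052}$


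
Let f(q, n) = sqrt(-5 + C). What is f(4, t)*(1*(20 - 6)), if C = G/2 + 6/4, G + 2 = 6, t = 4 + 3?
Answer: 7*I*sqrt(6) ≈ 17.146*I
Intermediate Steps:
t = 7
G = 4 (G = -2 + 6 = 4)
C = 7/2 (C = 4/2 + 6/4 = 4*(1/2) + 6*(1/4) = 2 + 3/2 = 7/2 ≈ 3.5000)
f(q, n) = I*sqrt(6)/2 (f(q, n) = sqrt(-5 + 7/2) = sqrt(-3/2) = I*sqrt(6)/2)
f(4, t)*(1*(20 - 6)) = (I*sqrt(6)/2)*(1*(20 - 6)) = (I*sqrt(6)/2)*(1*14) = (I*sqrt(6)/2)*14 = 7*I*sqrt(6)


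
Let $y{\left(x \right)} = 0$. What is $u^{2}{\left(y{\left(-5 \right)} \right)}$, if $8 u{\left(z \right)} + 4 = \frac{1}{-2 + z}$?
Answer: $\frac{81}{256} \approx 0.31641$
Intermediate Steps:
$u{\left(z \right)} = - \frac{1}{2} + \frac{1}{8 \left(-2 + z\right)}$
$u^{2}{\left(y{\left(-5 \right)} \right)} = \left(\frac{9 - 0}{8 \left(-2 + 0\right)}\right)^{2} = \left(\frac{9 + 0}{8 \left(-2\right)}\right)^{2} = \left(\frac{1}{8} \left(- \frac{1}{2}\right) 9\right)^{2} = \left(- \frac{9}{16}\right)^{2} = \frac{81}{256}$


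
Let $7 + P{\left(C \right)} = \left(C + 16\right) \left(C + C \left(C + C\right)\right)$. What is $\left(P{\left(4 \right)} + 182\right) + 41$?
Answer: $936$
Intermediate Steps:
$P{\left(C \right)} = -7 + \left(16 + C\right) \left(C + 2 C^{2}\right)$ ($P{\left(C \right)} = -7 + \left(C + 16\right) \left(C + C \left(C + C\right)\right) = -7 + \left(16 + C\right) \left(C + C 2 C\right) = -7 + \left(16 + C\right) \left(C + 2 C^{2}\right)$)
$\left(P{\left(4 \right)} + 182\right) + 41 = \left(\left(-7 + 2 \cdot 4^{3} + 16 \cdot 4 + 33 \cdot 4^{2}\right) + 182\right) + 41 = \left(\left(-7 + 2 \cdot 64 + 64 + 33 \cdot 16\right) + 182\right) + 41 = \left(\left(-7 + 128 + 64 + 528\right) + 182\right) + 41 = \left(713 + 182\right) + 41 = 895 + 41 = 936$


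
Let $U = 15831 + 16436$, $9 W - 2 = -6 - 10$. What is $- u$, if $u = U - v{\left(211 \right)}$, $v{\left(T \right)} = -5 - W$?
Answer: $- \frac{290434}{9} \approx -32270.0$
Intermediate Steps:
$W = - \frac{14}{9}$ ($W = \frac{2}{9} + \frac{-6 - 10}{9} = \frac{2}{9} + \frac{1}{9} \left(-16\right) = \frac{2}{9} - \frac{16}{9} = - \frac{14}{9} \approx -1.5556$)
$U = 32267$
$v{\left(T \right)} = - \frac{31}{9}$ ($v{\left(T \right)} = -5 - - \frac{14}{9} = -5 + \frac{14}{9} = - \frac{31}{9}$)
$u = \frac{290434}{9}$ ($u = 32267 - - \frac{31}{9} = 32267 + \frac{31}{9} = \frac{290434}{9} \approx 32270.0$)
$- u = \left(-1\right) \frac{290434}{9} = - \frac{290434}{9}$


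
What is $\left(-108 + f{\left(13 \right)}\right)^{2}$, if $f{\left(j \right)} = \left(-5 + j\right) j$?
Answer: $16$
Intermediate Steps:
$f{\left(j \right)} = j \left(-5 + j\right)$
$\left(-108 + f{\left(13 \right)}\right)^{2} = \left(-108 + 13 \left(-5 + 13\right)\right)^{2} = \left(-108 + 13 \cdot 8\right)^{2} = \left(-108 + 104\right)^{2} = \left(-4\right)^{2} = 16$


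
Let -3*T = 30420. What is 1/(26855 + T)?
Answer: 1/16715 ≈ 5.9826e-5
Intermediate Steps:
T = -10140 (T = -⅓*30420 = -10140)
1/(26855 + T) = 1/(26855 - 10140) = 1/16715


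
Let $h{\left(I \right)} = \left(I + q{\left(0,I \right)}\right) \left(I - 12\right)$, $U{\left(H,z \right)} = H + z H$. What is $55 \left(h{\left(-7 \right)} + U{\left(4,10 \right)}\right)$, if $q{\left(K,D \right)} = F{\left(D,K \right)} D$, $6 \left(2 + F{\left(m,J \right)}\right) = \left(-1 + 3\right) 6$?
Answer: $9735$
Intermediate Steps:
$F{\left(m,J \right)} = 0$ ($F{\left(m,J \right)} = -2 + \frac{\left(-1 + 3\right) 6}{6} = -2 + \frac{2 \cdot 6}{6} = -2 + \frac{1}{6} \cdot 12 = -2 + 2 = 0$)
$q{\left(K,D \right)} = 0$ ($q{\left(K,D \right)} = 0 D = 0$)
$U{\left(H,z \right)} = H + H z$
$h{\left(I \right)} = I \left(-12 + I\right)$ ($h{\left(I \right)} = \left(I + 0\right) \left(I - 12\right) = I \left(-12 + I\right)$)
$55 \left(h{\left(-7 \right)} + U{\left(4,10 \right)}\right) = 55 \left(- 7 \left(-12 - 7\right) + 4 \left(1 + 10\right)\right) = 55 \left(\left(-7\right) \left(-19\right) + 4 \cdot 11\right) = 55 \left(133 + 44\right) = 55 \cdot 177 = 9735$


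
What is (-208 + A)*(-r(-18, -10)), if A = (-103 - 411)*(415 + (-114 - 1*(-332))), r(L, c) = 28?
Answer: 9115960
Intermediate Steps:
A = -325362 (A = -514*(415 + (-114 + 332)) = -514*(415 + 218) = -514*633 = -325362)
(-208 + A)*(-r(-18, -10)) = (-208 - 325362)*(-1*28) = -325570*(-28) = 9115960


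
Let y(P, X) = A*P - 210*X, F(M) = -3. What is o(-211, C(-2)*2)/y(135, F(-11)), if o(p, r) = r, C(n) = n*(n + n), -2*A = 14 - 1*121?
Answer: 32/15705 ≈ 0.0020376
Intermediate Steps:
A = 107/2 (A = -(14 - 1*121)/2 = -(14 - 121)/2 = -½*(-107) = 107/2 ≈ 53.500)
C(n) = 2*n² (C(n) = n*(2*n) = 2*n²)
y(P, X) = -210*X + 107*P/2 (y(P, X) = 107*P/2 - 210*X = -210*X + 107*P/2)
o(-211, C(-2)*2)/y(135, F(-11)) = ((2*(-2)²)*2)/(-210*(-3) + (107/2)*135) = ((2*4)*2)/(630 + 14445/2) = (8*2)/(15705/2) = 16*(2/15705) = 32/15705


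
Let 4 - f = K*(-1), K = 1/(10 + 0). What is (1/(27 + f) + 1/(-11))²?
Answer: 40401/11703241 ≈ 0.0034521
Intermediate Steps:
K = ⅒ (K = 1/10 = ⅒ ≈ 0.10000)
f = 41/10 (f = 4 - (-1)/10 = 4 - 1*(-⅒) = 4 + ⅒ = 41/10 ≈ 4.1000)
(1/(27 + f) + 1/(-11))² = (1/(27 + 41/10) + 1/(-11))² = (1/(311/10) - 1/11)² = (10/311 - 1/11)² = (-201/3421)² = 40401/11703241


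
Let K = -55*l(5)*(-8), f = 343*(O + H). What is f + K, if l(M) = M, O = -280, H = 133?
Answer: -48221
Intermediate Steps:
f = -50421 (f = 343*(-280 + 133) = 343*(-147) = -50421)
K = 2200 (K = -55*5*(-8) = -275*(-8) = 2200)
f + K = -50421 + 2200 = -48221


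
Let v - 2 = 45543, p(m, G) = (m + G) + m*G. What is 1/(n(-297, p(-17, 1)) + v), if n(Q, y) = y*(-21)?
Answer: 1/46238 ≈ 2.1627e-5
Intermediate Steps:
p(m, G) = G + m + G*m (p(m, G) = (G + m) + G*m = G + m + G*m)
n(Q, y) = -21*y
v = 45545 (v = 2 + 45543 = 45545)
1/(n(-297, p(-17, 1)) + v) = 1/(-21*(1 - 17 + 1*(-17)) + 45545) = 1/(-21*(1 - 17 - 17) + 45545) = 1/(-21*(-33) + 45545) = 1/(693 + 45545) = 1/46238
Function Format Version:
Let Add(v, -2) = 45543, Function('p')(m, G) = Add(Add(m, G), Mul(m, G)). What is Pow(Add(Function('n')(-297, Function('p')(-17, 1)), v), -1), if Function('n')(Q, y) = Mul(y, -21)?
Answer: Rational(1, 46238) ≈ 2.1627e-5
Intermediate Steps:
Function('p')(m, G) = Add(G, m, Mul(G, m)) (Function('p')(m, G) = Add(Add(G, m), Mul(G, m)) = Add(G, m, Mul(G, m)))
Function('n')(Q, y) = Mul(-21, y)
v = 45545 (v = Add(2, 45543) = 45545)
Pow(Add(Function('n')(-297, Function('p')(-17, 1)), v), -1) = Pow(Add(Mul(-21, Add(1, -17, Mul(1, -17))), 45545), -1) = Pow(Add(Mul(-21, Add(1, -17, -17)), 45545), -1) = Pow(Add(Mul(-21, -33), 45545), -1) = Pow(Add(693, 45545), -1) = Pow(46238, -1) = Rational(1, 46238)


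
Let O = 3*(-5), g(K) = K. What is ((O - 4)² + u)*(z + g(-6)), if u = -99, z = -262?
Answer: -70216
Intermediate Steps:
O = -15
((O - 4)² + u)*(z + g(-6)) = ((-15 - 4)² - 99)*(-262 - 6) = ((-19)² - 99)*(-268) = (361 - 99)*(-268) = 262*(-268) = -70216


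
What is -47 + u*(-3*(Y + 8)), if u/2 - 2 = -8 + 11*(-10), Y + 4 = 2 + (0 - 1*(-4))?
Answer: 6913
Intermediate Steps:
Y = 2 (Y = -4 + (2 + (0 - 1*(-4))) = -4 + (2 + (0 + 4)) = -4 + (2 + 4) = -4 + 6 = 2)
u = -232 (u = 4 + 2*(-8 + 11*(-10)) = 4 + 2*(-8 - 110) = 4 + 2*(-118) = 4 - 236 = -232)
-47 + u*(-3*(Y + 8)) = -47 - (-696)*(2 + 8) = -47 - (-696)*10 = -47 - 232*(-30) = -47 + 6960 = 6913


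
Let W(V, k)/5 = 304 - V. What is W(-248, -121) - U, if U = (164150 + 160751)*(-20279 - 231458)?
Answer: 81789605797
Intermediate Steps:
W(V, k) = 1520 - 5*V (W(V, k) = 5*(304 - V) = 1520 - 5*V)
U = -81789603037 (U = 324901*(-251737) = -81789603037)
W(-248, -121) - U = (1520 - 5*(-248)) - 1*(-81789603037) = (1520 + 1240) + 81789603037 = 2760 + 81789603037 = 81789605797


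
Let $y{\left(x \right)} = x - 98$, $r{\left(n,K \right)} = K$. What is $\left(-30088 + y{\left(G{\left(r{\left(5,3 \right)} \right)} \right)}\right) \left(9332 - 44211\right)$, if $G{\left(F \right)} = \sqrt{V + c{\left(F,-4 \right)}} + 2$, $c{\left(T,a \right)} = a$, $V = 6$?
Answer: $1052787736 - 34879 \sqrt{2} \approx 1.0527 \cdot 10^{9}$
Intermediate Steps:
$G{\left(F \right)} = 2 + \sqrt{2}$ ($G{\left(F \right)} = \sqrt{6 - 4} + 2 = \sqrt{2} + 2 = 2 + \sqrt{2}$)
$y{\left(x \right)} = -98 + x$ ($y{\left(x \right)} = x - 98 = -98 + x$)
$\left(-30088 + y{\left(G{\left(r{\left(5,3 \right)} \right)} \right)}\right) \left(9332 - 44211\right) = \left(-30088 - \left(96 - \sqrt{2}\right)\right) \left(9332 - 44211\right) = \left(-30088 - \left(96 - \sqrt{2}\right)\right) \left(-34879\right) = \left(-30184 + \sqrt{2}\right) \left(-34879\right) = 1052787736 - 34879 \sqrt{2}$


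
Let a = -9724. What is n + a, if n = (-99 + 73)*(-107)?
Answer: -6942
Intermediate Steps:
n = 2782 (n = -26*(-107) = 2782)
n + a = 2782 - 9724 = -6942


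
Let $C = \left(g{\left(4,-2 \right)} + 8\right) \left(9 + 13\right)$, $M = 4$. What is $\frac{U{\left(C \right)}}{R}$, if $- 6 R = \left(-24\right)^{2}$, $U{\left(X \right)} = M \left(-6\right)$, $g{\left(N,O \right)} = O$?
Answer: $\frac{1}{4} \approx 0.25$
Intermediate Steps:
$C = 132$ ($C = \left(-2 + 8\right) \left(9 + 13\right) = 6 \cdot 22 = 132$)
$U{\left(X \right)} = -24$ ($U{\left(X \right)} = 4 \left(-6\right) = -24$)
$R = -96$ ($R = - \frac{\left(-24\right)^{2}}{6} = \left(- \frac{1}{6}\right) 576 = -96$)
$\frac{U{\left(C \right)}}{R} = - \frac{24}{-96} = \left(-24\right) \left(- \frac{1}{96}\right) = \frac{1}{4}$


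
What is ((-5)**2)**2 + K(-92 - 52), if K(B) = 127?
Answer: 752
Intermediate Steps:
((-5)**2)**2 + K(-92 - 52) = ((-5)**2)**2 + 127 = 25**2 + 127 = 625 + 127 = 752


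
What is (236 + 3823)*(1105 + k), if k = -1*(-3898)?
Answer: 20307177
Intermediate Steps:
k = 3898
(236 + 3823)*(1105 + k) = (236 + 3823)*(1105 + 3898) = 4059*5003 = 20307177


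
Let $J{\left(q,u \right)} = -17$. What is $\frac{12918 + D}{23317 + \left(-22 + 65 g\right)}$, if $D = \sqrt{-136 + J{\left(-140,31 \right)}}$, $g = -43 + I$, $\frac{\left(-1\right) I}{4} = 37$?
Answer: $\frac{6459}{5440} + \frac{3 i \sqrt{17}}{10880} \approx 1.1873 + 0.0011369 i$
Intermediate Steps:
$I = -148$ ($I = \left(-4\right) 37 = -148$)
$g = -191$ ($g = -43 - 148 = -191$)
$D = 3 i \sqrt{17}$ ($D = \sqrt{-136 - 17} = \sqrt{-153} = 3 i \sqrt{17} \approx 12.369 i$)
$\frac{12918 + D}{23317 + \left(-22 + 65 g\right)} = \frac{12918 + 3 i \sqrt{17}}{23317 + \left(-22 + 65 \left(-191\right)\right)} = \frac{12918 + 3 i \sqrt{17}}{23317 - 12437} = \frac{12918 + 3 i \sqrt{17}}{10880} = \left(12918 + 3 i \sqrt{17}\right) \frac{1}{10880} = \frac{6459}{5440} + \frac{3 i \sqrt{17}}{10880}$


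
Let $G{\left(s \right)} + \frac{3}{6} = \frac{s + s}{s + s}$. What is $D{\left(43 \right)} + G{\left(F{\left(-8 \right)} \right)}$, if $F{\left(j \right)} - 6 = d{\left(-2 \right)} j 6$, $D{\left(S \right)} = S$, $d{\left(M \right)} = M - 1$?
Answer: $\frac{87}{2} \approx 43.5$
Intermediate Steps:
$d{\left(M \right)} = -1 + M$ ($d{\left(M \right)} = M - 1 = -1 + M$)
$F{\left(j \right)} = 6 - 18 j$ ($F{\left(j \right)} = 6 + \left(-1 - 2\right) j 6 = 6 + - 3 j 6 = 6 - 18 j$)
$G{\left(s \right)} = \frac{1}{2}$ ($G{\left(s \right)} = - \frac{1}{2} + \frac{s + s}{s + s} = - \frac{1}{2} + \frac{2 s}{2 s} = - \frac{1}{2} + 2 s \frac{1}{2 s} = - \frac{1}{2} + 1 = \frac{1}{2}$)
$D{\left(43 \right)} + G{\left(F{\left(-8 \right)} \right)} = 43 + \frac{1}{2} = \frac{87}{2}$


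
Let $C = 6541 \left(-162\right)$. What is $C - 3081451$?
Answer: $-4141093$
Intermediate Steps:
$C = -1059642$
$C - 3081451 = -1059642 - 3081451 = -4141093$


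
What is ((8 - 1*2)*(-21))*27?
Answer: -3402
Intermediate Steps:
((8 - 1*2)*(-21))*27 = ((8 - 2)*(-21))*27 = (6*(-21))*27 = -126*27 = -3402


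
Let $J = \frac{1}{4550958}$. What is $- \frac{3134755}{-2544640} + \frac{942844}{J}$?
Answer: $\frac{2183730372549587207}{508928} \approx 4.2908 \cdot 10^{12}$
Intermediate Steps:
$J = \frac{1}{4550958} \approx 2.1973 \cdot 10^{-7}$
$- \frac{3134755}{-2544640} + \frac{942844}{J} = - \frac{3134755}{-2544640} + 942844 \frac{1}{\frac{1}{4550958}} = \left(-3134755\right) \left(- \frac{1}{2544640}\right) + 942844 \cdot 4550958 = \frac{626951}{508928} + 4290843444552 = \frac{2183730372549587207}{508928}$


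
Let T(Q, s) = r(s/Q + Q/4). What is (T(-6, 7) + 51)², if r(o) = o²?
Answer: 273529/81 ≈ 3376.9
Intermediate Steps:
T(Q, s) = (Q/4 + s/Q)² (T(Q, s) = (s/Q + Q/4)² = (Q/4 + s/Q)²)
(T(-6, 7) + 51)² = (((¼)*(-6) + 7/(-6))² + 51)² = ((-3/2 + 7*(-⅙))² + 51)² = ((-3/2 - 7/6)² + 51)² = ((-8/3)² + 51)² = (64/9 + 51)² = (523/9)² = 273529/81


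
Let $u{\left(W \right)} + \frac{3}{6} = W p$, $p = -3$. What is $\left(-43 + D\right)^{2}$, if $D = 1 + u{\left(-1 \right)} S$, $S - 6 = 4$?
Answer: $289$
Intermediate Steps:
$S = 10$ ($S = 6 + 4 = 10$)
$u{\left(W \right)} = - \frac{1}{2} - 3 W$ ($u{\left(W \right)} = - \frac{1}{2} + W \left(-3\right) = - \frac{1}{2} - 3 W$)
$D = 26$ ($D = 1 + \left(- \frac{1}{2} - -3\right) 10 = 1 + \left(- \frac{1}{2} + 3\right) 10 = 1 + \frac{5}{2} \cdot 10 = 1 + 25 = 26$)
$\left(-43 + D\right)^{2} = \left(-43 + 26\right)^{2} = \left(-17\right)^{2} = 289$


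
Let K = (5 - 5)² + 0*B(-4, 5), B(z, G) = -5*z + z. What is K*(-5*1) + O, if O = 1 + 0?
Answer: 1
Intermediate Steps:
B(z, G) = -4*z
O = 1
K = 0 (K = (5 - 5)² + 0*(-4*(-4)) = 0² + 0*16 = 0 + 0 = 0)
K*(-5*1) + O = 0*(-5*1) + 1 = 0*(-5) + 1 = 0 + 1 = 1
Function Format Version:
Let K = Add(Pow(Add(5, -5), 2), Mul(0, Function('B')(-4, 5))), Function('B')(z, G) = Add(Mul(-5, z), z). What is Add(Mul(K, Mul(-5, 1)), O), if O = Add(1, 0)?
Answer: 1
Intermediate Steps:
Function('B')(z, G) = Mul(-4, z)
O = 1
K = 0 (K = Add(Pow(Add(5, -5), 2), Mul(0, Mul(-4, -4))) = Add(Pow(0, 2), Mul(0, 16)) = Add(0, 0) = 0)
Add(Mul(K, Mul(-5, 1)), O) = Add(Mul(0, Mul(-5, 1)), 1) = Add(Mul(0, -5), 1) = Add(0, 1) = 1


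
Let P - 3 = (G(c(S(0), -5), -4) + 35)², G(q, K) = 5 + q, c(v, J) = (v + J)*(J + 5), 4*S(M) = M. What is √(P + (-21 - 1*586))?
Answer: 2*√249 ≈ 31.559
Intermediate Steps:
S(M) = M/4
c(v, J) = (5 + J)*(J + v) (c(v, J) = (J + v)*(5 + J) = (5 + J)*(J + v))
P = 1603 (P = 3 + ((5 + ((-5)² + 5*(-5) + 5*((¼)*0) - 5*0/4)) + 35)² = 3 + ((5 + (25 - 25 + 5*0 - 5*0)) + 35)² = 3 + ((5 + (25 - 25 + 0 + 0)) + 35)² = 3 + ((5 + 0) + 35)² = 3 + (5 + 35)² = 3 + 40² = 3 + 1600 = 1603)
√(P + (-21 - 1*586)) = √(1603 + (-21 - 1*586)) = √(1603 + (-21 - 586)) = √(1603 - 607) = √996 = 2*√249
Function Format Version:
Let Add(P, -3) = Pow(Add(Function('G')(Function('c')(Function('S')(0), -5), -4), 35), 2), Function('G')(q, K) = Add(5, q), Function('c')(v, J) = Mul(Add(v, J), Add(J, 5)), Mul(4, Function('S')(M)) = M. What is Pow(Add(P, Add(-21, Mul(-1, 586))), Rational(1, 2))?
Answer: Mul(2, Pow(249, Rational(1, 2))) ≈ 31.559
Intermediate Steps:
Function('S')(M) = Mul(Rational(1, 4), M)
Function('c')(v, J) = Mul(Add(5, J), Add(J, v)) (Function('c')(v, J) = Mul(Add(J, v), Add(5, J)) = Mul(Add(5, J), Add(J, v)))
P = 1603 (P = Add(3, Pow(Add(Add(5, Add(Pow(-5, 2), Mul(5, -5), Mul(5, Mul(Rational(1, 4), 0)), Mul(-5, Mul(Rational(1, 4), 0)))), 35), 2)) = Add(3, Pow(Add(Add(5, Add(25, -25, Mul(5, 0), Mul(-5, 0))), 35), 2)) = Add(3, Pow(Add(Add(5, Add(25, -25, 0, 0)), 35), 2)) = Add(3, Pow(Add(Add(5, 0), 35), 2)) = Add(3, Pow(Add(5, 35), 2)) = Add(3, Pow(40, 2)) = Add(3, 1600) = 1603)
Pow(Add(P, Add(-21, Mul(-1, 586))), Rational(1, 2)) = Pow(Add(1603, Add(-21, Mul(-1, 586))), Rational(1, 2)) = Pow(Add(1603, Add(-21, -586)), Rational(1, 2)) = Pow(Add(1603, -607), Rational(1, 2)) = Pow(996, Rational(1, 2)) = Mul(2, Pow(249, Rational(1, 2)))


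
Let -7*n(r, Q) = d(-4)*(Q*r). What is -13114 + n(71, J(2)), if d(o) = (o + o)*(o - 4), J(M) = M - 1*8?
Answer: -64534/7 ≈ -9219.1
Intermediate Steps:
J(M) = -8 + M (J(M) = M - 8 = -8 + M)
d(o) = 2*o*(-4 + o) (d(o) = (2*o)*(-4 + o) = 2*o*(-4 + o))
n(r, Q) = -64*Q*r/7 (n(r, Q) = -2*(-4)*(-4 - 4)*Q*r/7 = -2*(-4)*(-8)*Q*r/7 = -64*Q*r/7)
-13114 + n(71, J(2)) = -13114 - 64/7*(-8 + 2)*71 = -13114 - 64/7*(-6)*71 = -13114 + 27264/7 = -64534/7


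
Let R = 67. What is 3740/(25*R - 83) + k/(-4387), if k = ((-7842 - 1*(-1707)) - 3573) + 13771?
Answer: 2484771/1746026 ≈ 1.4231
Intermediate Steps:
k = 4063 (k = ((-7842 + 1707) - 3573) + 13771 = (-6135 - 3573) + 13771 = -9708 + 13771 = 4063)
3740/(25*R - 83) + k/(-4387) = 3740/(25*67 - 83) + 4063/(-4387) = 3740/(1675 - 83) + 4063*(-1/4387) = 3740/1592 - 4063/4387 = 3740*(1/1592) - 4063/4387 = 935/398 - 4063/4387 = 2484771/1746026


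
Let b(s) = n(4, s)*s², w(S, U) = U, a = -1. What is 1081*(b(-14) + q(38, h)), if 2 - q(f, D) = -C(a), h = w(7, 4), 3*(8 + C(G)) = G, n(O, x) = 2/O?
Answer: 297275/3 ≈ 99092.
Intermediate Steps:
C(G) = -8 + G/3
h = 4
b(s) = s²/2 (b(s) = (2/4)*s² = (2*(¼))*s² = s²/2)
q(f, D) = -19/3 (q(f, D) = 2 - (-1)*(-8 + (⅓)*(-1)) = 2 - (-1)*(-8 - ⅓) = 2 - (-1)*(-25)/3 = 2 - 1*25/3 = 2 - 25/3 = -19/3)
1081*(b(-14) + q(38, h)) = 1081*((½)*(-14)² - 19/3) = 1081*((½)*196 - 19/3) = 1081*(98 - 19/3) = 1081*(275/3) = 297275/3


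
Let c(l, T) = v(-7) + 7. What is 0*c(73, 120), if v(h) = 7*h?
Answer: 0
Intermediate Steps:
c(l, T) = -42 (c(l, T) = 7*(-7) + 7 = -49 + 7 = -42)
0*c(73, 120) = 0*(-42) = 0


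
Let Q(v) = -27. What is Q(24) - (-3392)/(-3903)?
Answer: -108773/3903 ≈ -27.869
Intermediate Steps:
Q(24) - (-3392)/(-3903) = -27 - (-3392)/(-3903) = -27 - (-3392)*(-1)/3903 = -27 - 1*3392/3903 = -27 - 3392/3903 = -108773/3903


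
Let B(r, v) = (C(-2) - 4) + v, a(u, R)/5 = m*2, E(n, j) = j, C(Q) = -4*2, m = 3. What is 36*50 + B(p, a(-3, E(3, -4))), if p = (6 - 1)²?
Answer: 1818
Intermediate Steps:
p = 25 (p = 5² = 25)
C(Q) = -8
a(u, R) = 30 (a(u, R) = 5*(3*2) = 5*6 = 30)
B(r, v) = -12 + v (B(r, v) = (-8 - 4) + v = -12 + v)
36*50 + B(p, a(-3, E(3, -4))) = 36*50 + (-12 + 30) = 1800 + 18 = 1818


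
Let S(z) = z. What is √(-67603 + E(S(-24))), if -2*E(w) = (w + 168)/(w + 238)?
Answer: I*√773990599/107 ≈ 260.01*I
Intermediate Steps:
E(w) = -(168 + w)/(2*(238 + w)) (E(w) = -(w + 168)/(2*(w + 238)) = -(168 + w)/(2*(238 + w)))
√(-67603 + E(S(-24))) = √(-67603 + (-168 - 1*(-24))/(2*(238 - 24))) = √(-67603 + (½)*(-168 + 24)/214) = √(-67603 + (½)*(1/214)*(-144)) = √(-67603 - 36/107) = √(-7233557/107) = I*√773990599/107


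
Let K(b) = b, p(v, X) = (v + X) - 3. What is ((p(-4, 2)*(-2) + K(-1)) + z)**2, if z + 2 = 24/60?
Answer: 1369/25 ≈ 54.760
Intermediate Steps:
p(v, X) = -3 + X + v (p(v, X) = (X + v) - 3 = -3 + X + v)
z = -8/5 (z = -2 + 24/60 = -2 + 24*(1/60) = -2 + 2/5 = -8/5 ≈ -1.6000)
((p(-4, 2)*(-2) + K(-1)) + z)**2 = (((-3 + 2 - 4)*(-2) - 1) - 8/5)**2 = ((-5*(-2) - 1) - 8/5)**2 = ((10 - 1) - 8/5)**2 = (9 - 8/5)**2 = (37/5)**2 = 1369/25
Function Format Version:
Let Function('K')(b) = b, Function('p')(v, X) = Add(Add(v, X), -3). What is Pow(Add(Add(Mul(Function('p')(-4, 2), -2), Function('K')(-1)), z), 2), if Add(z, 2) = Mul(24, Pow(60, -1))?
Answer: Rational(1369, 25) ≈ 54.760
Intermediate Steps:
Function('p')(v, X) = Add(-3, X, v) (Function('p')(v, X) = Add(Add(X, v), -3) = Add(-3, X, v))
z = Rational(-8, 5) (z = Add(-2, Mul(24, Pow(60, -1))) = Add(-2, Mul(24, Rational(1, 60))) = Add(-2, Rational(2, 5)) = Rational(-8, 5) ≈ -1.6000)
Pow(Add(Add(Mul(Function('p')(-4, 2), -2), Function('K')(-1)), z), 2) = Pow(Add(Add(Mul(Add(-3, 2, -4), -2), -1), Rational(-8, 5)), 2) = Pow(Add(Add(Mul(-5, -2), -1), Rational(-8, 5)), 2) = Pow(Add(Add(10, -1), Rational(-8, 5)), 2) = Pow(Add(9, Rational(-8, 5)), 2) = Pow(Rational(37, 5), 2) = Rational(1369, 25)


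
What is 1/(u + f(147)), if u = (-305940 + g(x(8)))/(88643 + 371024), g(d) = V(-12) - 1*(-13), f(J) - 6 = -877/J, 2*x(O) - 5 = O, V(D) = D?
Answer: -67571049/42674698 ≈ -1.5834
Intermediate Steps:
x(O) = 5/2 + O/2
f(J) = 6 - 877/J
g(d) = 1 (g(d) = -12 - 1*(-13) = -12 + 13 = 1)
u = -305939/459667 (u = (-305940 + 1)/(88643 + 371024) = -305939/459667 ≈ -0.66557)
1/(u + f(147)) = 1/(-305939/459667 + (6 - 877/147)) = 1/(-305939/459667 + 5/147) = 1/(-42674698/67571049) = -67571049/42674698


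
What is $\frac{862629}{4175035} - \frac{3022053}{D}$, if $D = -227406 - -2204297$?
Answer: $- \frac{10911853540416}{8253589116185} \approx -1.3221$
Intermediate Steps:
$D = 1976891$ ($D = -227406 + 2204297 = 1976891$)
$\frac{862629}{4175035} - \frac{3022053}{D} = \frac{862629}{4175035} - \frac{3022053}{1976891} = - \frac{10911853540416}{8253589116185}$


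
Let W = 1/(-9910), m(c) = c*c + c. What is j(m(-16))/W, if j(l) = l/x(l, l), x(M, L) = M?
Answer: -9910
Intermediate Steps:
m(c) = c + c² (m(c) = c² + c = c + c²)
j(l) = 1 (j(l) = l/l = 1)
W = -1/9910 ≈ -0.00010091
j(m(-16))/W = 1/(-1/9910) = 1*(-9910) = -9910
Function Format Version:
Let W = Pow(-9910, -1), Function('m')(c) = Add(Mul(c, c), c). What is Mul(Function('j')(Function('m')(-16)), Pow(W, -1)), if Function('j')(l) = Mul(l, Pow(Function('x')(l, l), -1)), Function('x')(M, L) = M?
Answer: -9910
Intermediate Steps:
Function('m')(c) = Add(c, Pow(c, 2)) (Function('m')(c) = Add(Pow(c, 2), c) = Add(c, Pow(c, 2)))
Function('j')(l) = 1 (Function('j')(l) = Mul(l, Pow(l, -1)) = 1)
W = Rational(-1, 9910) ≈ -0.00010091
Mul(Function('j')(Function('m')(-16)), Pow(W, -1)) = Mul(1, Pow(Rational(-1, 9910), -1)) = Mul(1, -9910) = -9910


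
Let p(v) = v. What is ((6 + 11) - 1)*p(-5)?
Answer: -80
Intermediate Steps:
((6 + 11) - 1)*p(-5) = ((6 + 11) - 1)*(-5) = (17 - 1)*(-5) = 16*(-5) = -80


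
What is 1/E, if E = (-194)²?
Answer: 1/37636 ≈ 2.6570e-5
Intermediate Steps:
E = 37636
1/E = 1/37636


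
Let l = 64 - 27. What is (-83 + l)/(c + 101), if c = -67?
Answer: -23/17 ≈ -1.3529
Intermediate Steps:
l = 37
(-83 + l)/(c + 101) = (-83 + 37)/(-67 + 101) = -46/34 = (1/34)*(-46) = -23/17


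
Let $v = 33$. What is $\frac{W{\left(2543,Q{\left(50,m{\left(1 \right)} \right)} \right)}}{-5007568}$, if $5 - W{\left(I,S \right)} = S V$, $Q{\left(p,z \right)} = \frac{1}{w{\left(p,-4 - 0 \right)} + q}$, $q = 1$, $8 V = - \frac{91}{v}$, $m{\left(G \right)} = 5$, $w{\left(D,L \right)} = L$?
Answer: $- \frac{3869}{3965993856} \approx -9.7554 \cdot 10^{-7}$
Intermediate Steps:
$V = - \frac{91}{264}$ ($V = \frac{\left(-91\right) \frac{1}{33}}{8} = \frac{1}{8} \left(- \frac{91}{33}\right) = - \frac{91}{264} \approx -0.3447$)
$Q{\left(p,z \right)} = - \frac{1}{3}$ ($Q{\left(p,z \right)} = \frac{1}{\left(-4 - 0\right) + 1} = \frac{1}{\left(-4 + 0\right) + 1} = \frac{1}{-4 + 1} = \frac{1}{-3} = - \frac{1}{3}$)
$W{\left(I,S \right)} = 5 + \frac{91 S}{264}$ ($W{\left(I,S \right)} = 5 - S \left(- \frac{91}{264}\right) = 5 - - \frac{91 S}{264} = 5 + \frac{91 S}{264}$)
$\frac{W{\left(2543,Q{\left(50,m{\left(1 \right)} \right)} \right)}}{-5007568} = \frac{5 + \frac{91}{264} \left(- \frac{1}{3}\right)}{-5007568} = \left(5 - \frac{91}{792}\right) \left(- \frac{1}{5007568}\right) = \frac{3869}{792} \left(- \frac{1}{5007568}\right) = - \frac{3869}{3965993856}$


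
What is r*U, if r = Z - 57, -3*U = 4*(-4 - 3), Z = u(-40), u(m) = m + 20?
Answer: -2156/3 ≈ -718.67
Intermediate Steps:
u(m) = 20 + m
Z = -20 (Z = 20 - 40 = -20)
U = 28/3 (U = -4*(-4 - 3)/3 = -4*(-7)/3 = -1/3*(-28) = 28/3 ≈ 9.3333)
r = -77 (r = -20 - 57 = -77)
r*U = -77*28/3 = -2156/3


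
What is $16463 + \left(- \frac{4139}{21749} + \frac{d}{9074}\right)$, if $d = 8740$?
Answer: $\frac{124966638162}{7590401} \approx 16464.0$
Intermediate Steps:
$16463 + \left(- \frac{4139}{21749} + \frac{d}{9074}\right) = 16463 + \left(- \frac{4139}{21749} + \frac{8740}{9074}\right) = 16463 + \left(\left(-4139\right) \frac{1}{21749} + 8740 \cdot \frac{1}{9074}\right) = 16463 + \left(- \frac{4139}{21749} + \frac{4370}{4537}\right) = 16463 + \frac{5866499}{7590401} = \frac{124966638162}{7590401}$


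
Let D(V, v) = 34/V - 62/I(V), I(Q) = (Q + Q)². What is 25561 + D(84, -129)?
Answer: 360722513/14112 ≈ 25561.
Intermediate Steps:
I(Q) = 4*Q² (I(Q) = (2*Q)² = 4*Q²)
D(V, v) = 34/V - 31/(2*V²) (D(V, v) = 34/V - 62*1/(4*V²) = 34/V - 31/(2*V²))
25561 + D(84, -129) = 25561 + (½)*(-31 + 68*84)/84² = 25561 + (½)*(1/7056)*(-31 + 5712) = 25561 + (½)*(1/7056)*5681 = 25561 + 5681/14112 = 360722513/14112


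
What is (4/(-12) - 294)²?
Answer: 779689/9 ≈ 86632.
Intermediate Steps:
(4/(-12) - 294)² = (-1/12*4 - 294)² = (-⅓ - 294)² = (-883/3)² = 779689/9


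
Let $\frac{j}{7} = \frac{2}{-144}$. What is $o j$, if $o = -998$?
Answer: $\frac{3493}{36} \approx 97.028$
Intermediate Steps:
$j = - \frac{7}{72}$ ($j = 7 \frac{2}{-144} = 7 \cdot 2 \left(- \frac{1}{144}\right) = 7 \left(- \frac{1}{72}\right) = - \frac{7}{72} \approx -0.097222$)
$o j = \left(-998\right) \left(- \frac{7}{72}\right) = \frac{3493}{36}$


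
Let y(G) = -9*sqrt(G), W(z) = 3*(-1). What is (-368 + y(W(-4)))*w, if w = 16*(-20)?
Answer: 117760 + 2880*I*sqrt(3) ≈ 1.1776e+5 + 4988.3*I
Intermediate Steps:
w = -320
W(z) = -3
(-368 + y(W(-4)))*w = (-368 - 9*I*sqrt(3))*(-320) = 117760 + 2880*I*sqrt(3)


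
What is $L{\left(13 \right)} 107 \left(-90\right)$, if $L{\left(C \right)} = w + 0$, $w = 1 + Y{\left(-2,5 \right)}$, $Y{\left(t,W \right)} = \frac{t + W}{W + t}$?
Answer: $-19260$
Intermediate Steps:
$Y{\left(t,W \right)} = 1$ ($Y{\left(t,W \right)} = \frac{W + t}{W + t} = 1$)
$w = 2$ ($w = 1 + 1 = 2$)
$L{\left(C \right)} = 2$ ($L{\left(C \right)} = 2 + 0 = 2$)
$L{\left(13 \right)} 107 \left(-90\right) = 2 \cdot 107 \left(-90\right) = 214 \left(-90\right) = -19260$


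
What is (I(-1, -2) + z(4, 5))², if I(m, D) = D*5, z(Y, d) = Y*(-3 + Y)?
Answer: 36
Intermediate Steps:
I(m, D) = 5*D
(I(-1, -2) + z(4, 5))² = (5*(-2) + 4*(-3 + 4))² = (-10 + 4*1)² = (-10 + 4)² = (-6)² = 36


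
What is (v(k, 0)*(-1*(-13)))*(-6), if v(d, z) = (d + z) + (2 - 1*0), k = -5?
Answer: 234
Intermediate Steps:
v(d, z) = 2 + d + z (v(d, z) = (d + z) + (2 + 0) = (d + z) + 2 = 2 + d + z)
(v(k, 0)*(-1*(-13)))*(-6) = ((2 - 5 + 0)*(-1*(-13)))*(-6) = -3*13*(-6) = -39*(-6) = 234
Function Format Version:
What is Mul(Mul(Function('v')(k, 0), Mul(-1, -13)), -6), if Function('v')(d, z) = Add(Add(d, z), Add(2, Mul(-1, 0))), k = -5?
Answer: 234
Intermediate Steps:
Function('v')(d, z) = Add(2, d, z) (Function('v')(d, z) = Add(Add(d, z), Add(2, 0)) = Add(Add(d, z), 2) = Add(2, d, z))
Mul(Mul(Function('v')(k, 0), Mul(-1, -13)), -6) = Mul(Mul(Add(2, -5, 0), Mul(-1, -13)), -6) = Mul(Mul(-3, 13), -6) = Mul(-39, -6) = 234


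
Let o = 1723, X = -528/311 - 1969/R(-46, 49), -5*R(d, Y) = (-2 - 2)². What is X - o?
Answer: -5520301/4976 ≈ -1109.4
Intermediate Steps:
R(d, Y) = -16/5 (R(d, Y) = -(-2 - 2)²/5 = -⅕*(-4)² = -⅕*16 = -16/5)
X = 3053347/4976 (X = -528/311 - 1969/(-16/5) = -528*1/311 - 1969*(-5/16) = -528/311 + 9845/16 = 3053347/4976 ≈ 613.62)
X - o = 3053347/4976 - 1*1723 = 3053347/4976 - 1723 = -5520301/4976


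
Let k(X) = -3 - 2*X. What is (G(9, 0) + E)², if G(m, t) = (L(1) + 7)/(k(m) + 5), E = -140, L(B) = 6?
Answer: 5076009/256 ≈ 19828.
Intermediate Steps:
G(m, t) = 13/(2 - 2*m) (G(m, t) = (6 + 7)/((-3 - 2*m) + 5) = 13/(2 - 2*m))
(G(9, 0) + E)² = (-13/(-2 + 2*9) - 140)² = (-13/(-2 + 18) - 140)² = (-13/16 - 140)² = (-2253/16)² = 5076009/256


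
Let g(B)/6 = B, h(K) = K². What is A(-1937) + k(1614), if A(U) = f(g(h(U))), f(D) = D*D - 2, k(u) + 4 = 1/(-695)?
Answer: 352213329851560049/695 ≈ 5.0678e+14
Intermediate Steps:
g(B) = 6*B
k(u) = -2781/695 (k(u) = -4 + 1/(-695) = -4 - 1/695 = -2781/695)
f(D) = -2 + D² (f(D) = D² - 2 = -2 + D²)
A(U) = -2 + 36*U⁴ (A(U) = -2 + (6*U²)² = -2 + 36*U⁴)
A(-1937) + k(1614) = (-2 + 36*(-1937)⁴) - 2781/695 = (-2 + 36*14077271376961) - 2781/695 = (-2 + 506781769570596) - 2781/695 = 506781769570594 - 2781/695 = 352213329851560049/695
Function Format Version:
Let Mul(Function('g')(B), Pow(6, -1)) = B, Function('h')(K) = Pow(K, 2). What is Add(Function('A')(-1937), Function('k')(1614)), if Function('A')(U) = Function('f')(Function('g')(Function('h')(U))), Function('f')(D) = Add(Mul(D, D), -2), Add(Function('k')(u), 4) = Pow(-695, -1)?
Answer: Rational(352213329851560049, 695) ≈ 5.0678e+14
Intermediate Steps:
Function('g')(B) = Mul(6, B)
Function('k')(u) = Rational(-2781, 695) (Function('k')(u) = Add(-4, Pow(-695, -1)) = Add(-4, Rational(-1, 695)) = Rational(-2781, 695))
Function('f')(D) = Add(-2, Pow(D, 2)) (Function('f')(D) = Add(Pow(D, 2), -2) = Add(-2, Pow(D, 2)))
Function('A')(U) = Add(-2, Mul(36, Pow(U, 4))) (Function('A')(U) = Add(-2, Pow(Mul(6, Pow(U, 2)), 2)) = Add(-2, Mul(36, Pow(U, 4))))
Add(Function('A')(-1937), Function('k')(1614)) = Add(Add(-2, Mul(36, Pow(-1937, 4))), Rational(-2781, 695)) = Add(Add(-2, Mul(36, 14077271376961)), Rational(-2781, 695)) = Add(Add(-2, 506781769570596), Rational(-2781, 695)) = Add(506781769570594, Rational(-2781, 695)) = Rational(352213329851560049, 695)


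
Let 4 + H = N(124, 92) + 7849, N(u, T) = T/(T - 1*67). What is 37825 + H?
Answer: 1141842/25 ≈ 45674.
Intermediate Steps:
N(u, T) = T/(-67 + T) (N(u, T) = T/(T - 67) = T/(-67 + T))
H = 196217/25 (H = -4 + (92/(-67 + 92) + 7849) = -4 + (92/25 + 7849) = -4 + 196317/25 = 196217/25 ≈ 7848.7)
37825 + H = 37825 + 196217/25 = 1141842/25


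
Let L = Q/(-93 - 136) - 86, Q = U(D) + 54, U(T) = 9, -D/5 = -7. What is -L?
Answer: 19757/229 ≈ 86.275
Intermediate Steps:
D = 35 (D = -5*(-7) = 35)
Q = 63 (Q = 9 + 54 = 63)
L = -19757/229 (L = 63/(-93 - 136) - 86 = 63/(-229) - 86 = 63*(-1/229) - 86 = -63/229 - 86 = -19757/229 ≈ -86.275)
-L = -1*(-19757/229) = 19757/229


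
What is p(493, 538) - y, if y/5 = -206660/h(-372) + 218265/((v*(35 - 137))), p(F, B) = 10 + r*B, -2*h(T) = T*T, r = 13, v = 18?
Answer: 1486693751/196044 ≈ 7583.5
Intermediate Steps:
h(T) = -T²/2 (h(T) = -T*T/2 = -T²/2)
p(F, B) = 10 + 13*B
y = -113601575/196044 (y = 5*(-206660/((-½*(-372)²)) + 218265/((18*(35 - 137)))) = 5*(-206660/((-½*138384)) + 218265/((18*(-102)))) = 5*(-206660/(-69192) + 218265/(-1836)) = 5*(-206660*(-1/69192) + 218265*(-1/1836)) = 5*(51665/17298 - 72755/612) = 5*(-22720315/196044) = -113601575/196044 ≈ -579.47)
p(493, 538) - y = (10 + 13*538) - 1*(-113601575/196044) = (10 + 6994) + 113601575/196044 = 7004 + 113601575/196044 = 1486693751/196044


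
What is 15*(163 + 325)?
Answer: 7320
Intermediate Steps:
15*(163 + 325) = 15*488 = 7320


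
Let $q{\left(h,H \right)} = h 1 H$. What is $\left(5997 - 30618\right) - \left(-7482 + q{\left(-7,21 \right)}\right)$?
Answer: $-16992$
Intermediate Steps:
$q{\left(h,H \right)} = H h$ ($q{\left(h,H \right)} = h H = H h$)
$\left(5997 - 30618\right) - \left(-7482 + q{\left(-7,21 \right)}\right) = \left(5997 - 30618\right) + \left(7482 - 21 \left(-7\right)\right) = -24621 + \left(7482 - -147\right) = -24621 + \left(7482 + 147\right) = -24621 + 7629 = -16992$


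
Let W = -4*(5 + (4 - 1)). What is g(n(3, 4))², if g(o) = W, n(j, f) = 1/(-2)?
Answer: 1024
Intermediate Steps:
n(j, f) = -½ (n(j, f) = 1*(-½) = -½)
W = -32 (W = -4*(5 + 3) = -4*8 = -32)
g(o) = -32
g(n(3, 4))² = (-32)² = 1024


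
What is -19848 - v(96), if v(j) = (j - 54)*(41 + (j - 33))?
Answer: -24216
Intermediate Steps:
v(j) = (-54 + j)*(8 + j) (v(j) = (-54 + j)*(41 + (-33 + j)) = (-54 + j)*(8 + j))
-19848 - v(96) = -19848 - (-432 + 96² - 46*96) = -19848 - (-432 + 9216 - 4416) = -19848 - 1*4368 = -19848 - 4368 = -24216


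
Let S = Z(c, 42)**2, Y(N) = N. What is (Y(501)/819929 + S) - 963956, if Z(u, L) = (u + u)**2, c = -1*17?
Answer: 305325161521/819929 ≈ 3.7238e+5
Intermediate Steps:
c = -17
Z(u, L) = 4*u**2 (Z(u, L) = (2*u)**2 = 4*u**2)
S = 1336336 (S = (4*(-17)**2)**2 = (4*289)**2 = 1156**2 = 1336336)
(Y(501)/819929 + S) - 963956 = (501/819929 + 1336336) - 963956 = 1095700640645/819929 - 963956 = 305325161521/819929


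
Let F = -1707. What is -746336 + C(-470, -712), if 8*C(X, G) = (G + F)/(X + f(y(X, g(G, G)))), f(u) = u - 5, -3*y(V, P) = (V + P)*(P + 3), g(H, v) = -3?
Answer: -2836074381/3800 ≈ -7.4634e+5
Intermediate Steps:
y(V, P) = -(3 + P)*(P + V)/3 (y(V, P) = -(V + P)*(P + 3)/3 = -(P + V)*(3 + P)/3 = -(3 + P)*(P + V)/3)
f(u) = -5 + u
C(X, G) = (-1707 + G)/(8*(-5 + X)) (C(X, G) = ((G - 1707)/(X + (-5 + (-1*(-3) - X - ⅓*(-3)² - ⅓*(-3)*X))))/8 = ((-1707 + G)/(X + (-5 + (3 - X - ⅓*9 + X))))/8 = ((-1707 + G)/(X + (-5 + (3 - X - 3 + X))))/8 = ((-1707 + G)/(X + (-5 + 0)))/8 = ((-1707 + G)/(X - 5))/8 = ((-1707 + G)/(-5 + X))/8 = (-1707 + G)/(8*(-5 + X)))
-746336 + C(-470, -712) = -746336 + (-1707 - 712)/(8*(-5 - 470)) = -746336 + (⅛)*(-2419)/(-475) = -746336 + (⅛)*(-1/475)*(-2419) = -746336 + 2419/3800 = -2836074381/3800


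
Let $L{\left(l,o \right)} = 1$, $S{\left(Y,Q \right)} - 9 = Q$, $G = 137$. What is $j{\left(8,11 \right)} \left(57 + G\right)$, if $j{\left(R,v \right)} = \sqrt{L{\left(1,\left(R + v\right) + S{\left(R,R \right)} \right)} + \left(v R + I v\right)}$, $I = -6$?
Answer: $194 \sqrt{23} \approx 930.39$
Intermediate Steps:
$S{\left(Y,Q \right)} = 9 + Q$
$j{\left(R,v \right)} = \sqrt{1 - 6 v + R v}$ ($j{\left(R,v \right)} = \sqrt{1 + \left(v R - 6 v\right)} = \sqrt{1 + \left(R v - 6 v\right)} = \sqrt{1 + \left(- 6 v + R v\right)} = \sqrt{1 - 6 v + R v}$)
$j{\left(8,11 \right)} \left(57 + G\right) = \sqrt{1 - 66 + 8 \cdot 11} \left(57 + 137\right) = \sqrt{1 - 66 + 88} \cdot 194 = \sqrt{23} \cdot 194 = 194 \sqrt{23}$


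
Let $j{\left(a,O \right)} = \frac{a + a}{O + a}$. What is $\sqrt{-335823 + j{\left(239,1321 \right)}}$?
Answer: $\frac{7 i \sqrt{1042421055}}{390} \approx 579.5 i$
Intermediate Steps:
$j{\left(a,O \right)} = \frac{2 a}{O + a}$
$\sqrt{-335823 + j{\left(239,1321 \right)}} = \sqrt{-335823 + 2 \cdot 239 \frac{1}{1321 + 239}} = \sqrt{-335823 + 2 \cdot 239 \cdot \frac{1}{1560}} = \sqrt{-335823 + \frac{239}{780}} = \sqrt{- \frac{261941701}{780}} = \frac{7 i \sqrt{1042421055}}{390}$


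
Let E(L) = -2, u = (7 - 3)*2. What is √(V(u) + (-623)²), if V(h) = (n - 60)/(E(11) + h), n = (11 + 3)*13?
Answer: 4*√218334/3 ≈ 623.02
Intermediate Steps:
n = 182 (n = 14*13 = 182)
u = 8 (u = 4*2 = 8)
V(h) = 122/(-2 + h) (V(h) = (182 - 60)/(-2 + h) = 122/(-2 + h))
√(V(u) + (-623)²) = √(122/(-2 + 8) + (-623)²) = √(122/6 + 388129) = √(122*(⅙) + 388129) = √(61/3 + 388129) = √(1164448/3) = 4*√218334/3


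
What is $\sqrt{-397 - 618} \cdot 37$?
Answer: $37 i \sqrt{1015} \approx 1178.8 i$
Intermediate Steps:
$\sqrt{-397 - 618} \cdot 37 = \sqrt{-1015} \cdot 37 = i \sqrt{1015} \cdot 37 = 37 i \sqrt{1015}$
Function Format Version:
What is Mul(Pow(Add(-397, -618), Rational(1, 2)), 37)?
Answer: Mul(37, I, Pow(1015, Rational(1, 2))) ≈ Mul(1178.8, I)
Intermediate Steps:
Mul(Pow(Add(-397, -618), Rational(1, 2)), 37) = Mul(Pow(-1015, Rational(1, 2)), 37) = Mul(Mul(I, Pow(1015, Rational(1, 2))), 37) = Mul(37, I, Pow(1015, Rational(1, 2)))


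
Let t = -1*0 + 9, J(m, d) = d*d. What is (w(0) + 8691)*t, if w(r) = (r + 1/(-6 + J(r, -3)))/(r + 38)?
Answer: 2972325/38 ≈ 78219.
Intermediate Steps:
J(m, d) = d²
w(r) = (⅓ + r)/(38 + r) (w(r) = (r + 1/(-6 + (-3)²))/(r + 38) = (r + 1/(-6 + 9))/(38 + r) = (r + 1/3)/(38 + r) = (r + ⅓)/(38 + r) = (⅓ + r)/(38 + r))
t = 9 (t = 0 + 9 = 9)
(w(0) + 8691)*t = ((⅓ + 0)/(38 + 0) + 8691)*9 = ((⅓)/38 + 8691)*9 = ((1/38)*(⅓) + 8691)*9 = (1/114 + 8691)*9 = (990775/114)*9 = 2972325/38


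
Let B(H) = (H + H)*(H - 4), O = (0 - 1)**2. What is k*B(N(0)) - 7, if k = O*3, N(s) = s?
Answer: -7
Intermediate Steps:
O = 1 (O = (-1)**2 = 1)
k = 3 (k = 1*3 = 3)
B(H) = 2*H*(-4 + H) (B(H) = (2*H)*(-4 + H) = 2*H*(-4 + H))
k*B(N(0)) - 7 = 3*(2*0*(-4 + 0)) - 7 = 3*(2*0*(-4)) - 7 = 3*0 - 7 = 0 - 7 = -7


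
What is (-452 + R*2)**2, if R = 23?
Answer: 164836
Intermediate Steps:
(-452 + R*2)**2 = (-452 + 23*2)**2 = (-452 + 46)**2 = (-406)**2 = 164836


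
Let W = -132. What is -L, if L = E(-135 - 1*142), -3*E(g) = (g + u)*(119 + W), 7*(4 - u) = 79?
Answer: 25870/21 ≈ 1231.9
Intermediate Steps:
u = -51/7 (u = 4 - 1/7*79 = 4 - 79/7 = -51/7 ≈ -7.2857)
E(g) = -221/7 + 13*g/3 (E(g) = -(g - 51/7)*(119 - 132)/3 = -(-51/7 + g)*(-13)/3 = -(663/7 - 13*g)/3 = -221/7 + 13*g/3)
L = -25870/21 (L = -221/7 + 13*(-135 - 1*142)/3 = -221/7 + 13*(-135 - 142)/3 = -221/7 + (13/3)*(-277) = -221/7 - 3601/3 = -25870/21 ≈ -1231.9)
-L = -1*(-25870/21) = 25870/21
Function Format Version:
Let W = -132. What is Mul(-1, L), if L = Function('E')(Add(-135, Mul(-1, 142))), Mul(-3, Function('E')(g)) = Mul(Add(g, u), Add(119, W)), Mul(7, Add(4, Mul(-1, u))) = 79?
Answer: Rational(25870, 21) ≈ 1231.9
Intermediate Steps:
u = Rational(-51, 7) (u = Add(4, Mul(Rational(-1, 7), 79)) = Add(4, Rational(-79, 7)) = Rational(-51, 7) ≈ -7.2857)
Function('E')(g) = Add(Rational(-221, 7), Mul(Rational(13, 3), g)) (Function('E')(g) = Mul(Rational(-1, 3), Mul(Add(g, Rational(-51, 7)), Add(119, -132))) = Mul(Rational(-1, 3), Mul(Add(Rational(-51, 7), g), -13)) = Mul(Rational(-1, 3), Add(Rational(663, 7), Mul(-13, g))) = Add(Rational(-221, 7), Mul(Rational(13, 3), g)))
L = Rational(-25870, 21) (L = Add(Rational(-221, 7), Mul(Rational(13, 3), Add(-135, Mul(-1, 142)))) = Add(Rational(-221, 7), Mul(Rational(13, 3), Add(-135, -142))) = Add(Rational(-221, 7), Mul(Rational(13, 3), -277)) = Add(Rational(-221, 7), Rational(-3601, 3)) = Rational(-25870, 21) ≈ -1231.9)
Mul(-1, L) = Mul(-1, Rational(-25870, 21)) = Rational(25870, 21)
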